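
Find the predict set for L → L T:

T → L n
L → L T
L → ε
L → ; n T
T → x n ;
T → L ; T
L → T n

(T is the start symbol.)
{ ';', 'n', 'x' }

PREDICT(L → L T) = (FIRST(RHS) \ {ε}) ∪ (FOLLOW(L) if ε ∈ FIRST(RHS), i.e. RHS ⇒* ε)
FIRST(L) = { ';', 'n', 'x', ε }
FIRST(T) = { ';', 'n', 'x' }
FIRST(L T) = { ';', 'n', 'x' }
ε ∉ FIRST(L T), so FOLLOW(L) is not added.
PREDICT(L → L T) = { ';', 'n', 'x' }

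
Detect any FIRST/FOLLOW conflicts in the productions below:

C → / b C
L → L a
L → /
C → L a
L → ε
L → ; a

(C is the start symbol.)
Nullable non-terminals: L.
FIRST sets used below: FIRST(L) = { '/', ';', 'a', ε }

L: nullable alternative(s) L → ε; FOLLOW(L) = { 'a' }
  L → L a: FIRST \ {ε} = { '/', ';', 'a' } — overlaps FOLLOW(L) on { 'a' }: CONFLICT
  L → /: FIRST \ {ε} = { '/' } — disjoint from FOLLOW(L)
  L → ε: FIRST \ {ε} = { } — this is the only nullable alternative, skip
  L → ; a: FIRST \ {ε} = { ';' } — disjoint from FOLLOW(L)

C has no nullable alternative, so no FIRST/FOLLOW check is needed there.

So the grammar has 1 FIRST/FOLLOW conflict (marked CONFLICT above).

Answer: Yes. L → L a with FOLLOW(L) on { 'a' }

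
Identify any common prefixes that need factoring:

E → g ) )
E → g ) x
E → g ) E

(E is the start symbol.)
Yes, E has productions with common prefix 'g )'

Left-factoring is needed when two productions for the same non-terminal
share a common prefix on the right-hand side.

Productions for E:
  E → g ) )
  E → g ) x
  E → g ) E

Found common prefix 'g )' in productions for E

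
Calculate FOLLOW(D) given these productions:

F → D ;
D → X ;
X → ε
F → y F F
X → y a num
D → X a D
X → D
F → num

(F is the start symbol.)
In F → D ;: D is followed by ';', add FIRST(';') \ {ε} = { ';' }
In D → X a D: D is at the end; this adds FOLLOW(D) to itself — nothing new
In X → D: D is at the end, add FOLLOW(X)

The FOLLOW sets referred to above (computed the same way, to a fixed point):
  FOLLOW(X) = { ';', 'a' }

Taking the union: FOLLOW(D) = { ';', 'a' }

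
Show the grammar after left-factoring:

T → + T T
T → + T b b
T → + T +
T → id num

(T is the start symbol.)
T → + T T'
T' → T
T' → b b
T' → +
T → id num

Left-factoring transforms A → αβ₁ | αβ₂ into A → αA' and A' → β₁ | β₂
(α is the longest common prefix among the alternatives). Repeat until
no nonterminal has two alternatives with a common prefix.

Round 1: T has alternatives sharing prefix '+ T'. Introduce T': T → + T T'
  Add: T' → T
  Add: T' → b b
  Add: T' → +

No remaining common prefixes — done.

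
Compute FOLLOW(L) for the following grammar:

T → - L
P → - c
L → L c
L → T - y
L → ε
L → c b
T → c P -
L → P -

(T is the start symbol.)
{ $, '-', 'c' }

In T → - L: L is at the end, add FOLLOW(T)
In L → L c: L is followed by c, add FIRST(c) \ {ε} = { 'c' }

The FOLLOW sets referred to above (computed the same way, to a fixed point):
  FOLLOW(T) = { $, '-' }

Taking the union: FOLLOW(L) = { $, '-', 'c' }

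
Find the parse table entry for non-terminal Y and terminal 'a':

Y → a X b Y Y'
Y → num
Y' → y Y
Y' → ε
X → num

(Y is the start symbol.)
Y → a X b Y Y'

To find M[Y, 'a'], we find productions for Y where 'a' is in the predict set (PREDICT(N → α) = (FIRST(α) \ {ε}) ∪ (FOLLOW(N) if α ⇒* ε)).

Y → a X b Y Y': PREDICT = { 'a' }
  'a' is in predict set, so this production goes in M[Y, 'a']
Y → num: PREDICT = { 'num' }

M[Y, 'a'] = Y → a X b Y Y'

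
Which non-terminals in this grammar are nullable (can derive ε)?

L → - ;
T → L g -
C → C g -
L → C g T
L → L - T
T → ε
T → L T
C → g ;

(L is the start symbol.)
ε-productions: T → ε
So T is immediately nullable.
No further non-terminal can be added: every production for the remaining non-terminals contains a terminal or a non-nullable non-terminal.
Nullable = { 'T' }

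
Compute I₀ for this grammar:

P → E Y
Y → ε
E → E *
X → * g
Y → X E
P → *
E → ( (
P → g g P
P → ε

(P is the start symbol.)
First, augment the grammar with P' → P
I₀ = CLOSURE({ [P' → . P] }):
  [P' → . P] has the dot before P: add [P → . E Y], [P → . *], [P → . g g P], [P → .]
  [P → . E Y] has the dot before E: add [E → . E *], [E → . ( (]
No further items can be added.

I₀ = { [E → . ( (], [E → . E *], [P → . *], [P → . E Y], [P → . g g P], [P → .], [P' → . P] }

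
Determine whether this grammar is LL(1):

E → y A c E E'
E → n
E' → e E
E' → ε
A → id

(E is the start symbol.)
A grammar is LL(1) if for each non-terminal N with multiple productions, the predict sets of those productions are pairwise disjoint, where PREDICT(N → α) = (FIRST(α) \ {ε}) ∪ (FOLLOW(N) if α ⇒* ε).

Relevant sets:
  FOLLOW(E') = { $, 'e' }

For E:
  PREDICT(E → y A c E E') = { 'y' }
  PREDICT(E → n) = { 'n' }
For E':
  PREDICT(E' → e E) = { 'e' }
  PREDICT(E' → ε) = { $, 'e' }
A has a single production, so nothing to check there.

Conflict found: Predict set conflict for E': { 'e' }
The grammar is NOT LL(1).

Answer: No. Predict set conflict for E': { 'e' }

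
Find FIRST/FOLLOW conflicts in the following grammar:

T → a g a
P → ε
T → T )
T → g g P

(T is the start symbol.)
Nullable non-terminals: P.
P has a nullable alternative but only one production, so nothing to check.

T has no nullable alternative, so no FIRST/FOLLOW check is needed there.

No FIRST/FOLLOW conflicts found.

Answer: No FIRST/FOLLOW conflicts.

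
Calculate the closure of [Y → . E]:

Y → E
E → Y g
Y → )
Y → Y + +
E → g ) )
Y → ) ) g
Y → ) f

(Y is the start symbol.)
Start with: [Y → . E]
  [Y → . E] has the dot before E: add [E → . Y g], [E → . g ) )]
  [E → . Y g] has the dot before Y: add [Y → . )], [Y → . Y + +], [Y → . ) ) g], [Y → . ) f]
No further items can be added.

CLOSURE = { [E → . Y g], [E → . g ) )], [Y → . ) ) g], [Y → . ) f], [Y → . )], [Y → . E], [Y → . Y + +] }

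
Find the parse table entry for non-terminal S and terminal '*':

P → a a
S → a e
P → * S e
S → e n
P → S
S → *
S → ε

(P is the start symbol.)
S → *

To find M[S, '*'], we find productions for S where '*' is in the predict set (PREDICT(N → α) = (FIRST(α) \ {ε}) ∪ (FOLLOW(N) if α ⇒* ε)).

Relevant sets:
  FOLLOW(S) = { $, 'e' }

S → a e: PREDICT = { 'a' }
S → e n: PREDICT = { 'e' }
S → *: PREDICT = { '*' }
  '*' is in predict set, so this production goes in M[S, '*']
S → ε: PREDICT = { $, 'e' }

M[S, '*'] = S → *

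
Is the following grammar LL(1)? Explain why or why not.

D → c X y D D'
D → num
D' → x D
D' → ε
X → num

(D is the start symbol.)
A grammar is LL(1) if for each non-terminal N with multiple productions, the predict sets of those productions are pairwise disjoint, where PREDICT(N → α) = (FIRST(α) \ {ε}) ∪ (FOLLOW(N) if α ⇒* ε).

Relevant sets:
  FOLLOW(D') = { $, 'x' }

For D:
  PREDICT(D → c X y D D') = { 'c' }
  PREDICT(D → num) = { 'num' }
For D':
  PREDICT(D' → x D) = { 'x' }
  PREDICT(D' → ε) = { $, 'x' }
X has a single production, so nothing to check there.

Conflict found: Predict set conflict for D': { 'x' }
The grammar is NOT LL(1).

Answer: No. Predict set conflict for D': { 'x' }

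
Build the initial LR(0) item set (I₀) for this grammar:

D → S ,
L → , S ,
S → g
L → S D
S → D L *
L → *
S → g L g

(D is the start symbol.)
First, augment the grammar with D' → D
I₀ = CLOSURE({ [D' → . D] }):
  [D' → . D] has the dot before D: add [D → . S ,]
  [D → . S ,] has the dot before S: add [S → . g], [S → . D L *], [S → . g L g]
No further items can be added.

I₀ = { [D → . S ,], [D' → . D], [S → . D L *], [S → . g L g], [S → . g] }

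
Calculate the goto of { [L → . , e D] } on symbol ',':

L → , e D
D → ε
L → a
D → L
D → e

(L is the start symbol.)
{ [L → , . e D] }

GOTO(I, ',') = CLOSURE({ [A → αX.β] : [A → α.Xβ] ∈ I, X = ',' })

Items with dot before ',', with the dot advanced:
  [L → . , e D] → [L → , . e D]
Closure adds nothing (no advanced item has the dot before a non-terminal).

GOTO = { [L → , . e D] }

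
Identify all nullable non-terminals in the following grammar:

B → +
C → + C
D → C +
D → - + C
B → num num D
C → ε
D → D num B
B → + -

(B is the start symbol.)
A non-terminal is nullable if it can derive ε (the empty string): either it has an ε-production, or it has a production whose right-hand side consists entirely of nullable non-terminals.

ε-productions: C → ε
So C is immediately nullable.
No further non-terminal can be added: every production for the remaining non-terminals contains a terminal or a non-nullable non-terminal.
Nullable = { 'C' }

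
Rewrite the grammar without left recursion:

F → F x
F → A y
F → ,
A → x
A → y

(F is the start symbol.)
F is directly left-recursive. The standard transformation for
  A → A α₁ | ... | A α_m | β₁ | ... | β_n
is
  A  → β₁ A' | ... | β_n A'
  A' → α₁ A' | ... | α_m A' | ε

F → A y becomes F → A y F'
F → , becomes F → , F'
F → F x becomes F' → x F'
Add F' → ε

Productions for other non-terminals are unchanged:
  A → x
  A → y

Resulting grammar:
F → A y F'
F → , F'
F' → x F'
F' → ε
A → x
A → y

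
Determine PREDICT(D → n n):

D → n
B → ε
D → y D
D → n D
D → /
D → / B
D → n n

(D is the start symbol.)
PREDICT(D → n n) = (FIRST(RHS) \ {ε}) ∪ (FOLLOW(D) if ε ∈ FIRST(RHS), i.e. RHS ⇒* ε)
FIRST(n n) = { 'n' }
ε ∉ FIRST(n n), so FOLLOW(D) is not added.
PREDICT(D → n n) = { 'n' }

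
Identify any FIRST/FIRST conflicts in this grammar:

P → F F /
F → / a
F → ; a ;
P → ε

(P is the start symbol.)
A FIRST/FIRST conflict occurs when two productions N → α and N → β for the same non-terminal have FIRST(α) ∩ FIRST(β) ≠ ∅ (with ε ∈ FIRST of a nullable right-hand side, so two nullable alternatives also conflict).

FIRST sets of the non-terminals at (or reachable through a nullable prefix from) the front of some alternative:
  FIRST(F) = { '/', ';' }

Productions for P:
  P → F F /: FIRST = { '/', ';' }
  P → ε: FIRST = { ε }
Productions for F:
  F → / a: FIRST = { '/' }
  F → ; a ;: FIRST = { ';' }

All alternatives of each non-terminal have pairwise disjoint FIRST sets.

Answer: No FIRST/FIRST conflicts.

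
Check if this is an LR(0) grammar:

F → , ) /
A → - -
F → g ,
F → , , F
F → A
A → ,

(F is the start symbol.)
No. Shift-reduce conflict between [A → , .] and [F → , . ) /]

Augment with F' → F and build the canonical LR(0) collection (I0 = CLOSURE({[F' → . F]}), then GOTO on every symbol after a dot until no new states appear). It has 12 states:
  I0: { [A → . ,], [A → . - -], [F → . , ) /], [F → . , , F], [F → . A], [F → . g ,], [F' → . F] }  — shift
  I1: { [A → , .], [F → , . ) /], [F → , . , F] }  — shift, reduce
  I2: { [A → - . -] }  — shift
  I3: { [F → A .] }  — reduce
  I4: { [F' → F .] }  — accept
  I5: { [F → g . ,] }  — shift
  I6: { [F → g , .] }  — reduce
  I7: { [A → - - .] }  — reduce
  I8: { [F → , ) . /] }  — shift
  I9: { [A → . ,], [A → . - -], [F → , , . F], [F → . , ) /], [F → . , , F], [F → . A], [F → . g ,] }  — shift
  I10: { [F → , , F .] }  — reduce
  I11: { [F → , ) / .] }  — reduce

Conflict in state I1:
  Shift-reduce conflict between [A → , .] and [F → , . ) /]
So the grammar is NOT LR(0).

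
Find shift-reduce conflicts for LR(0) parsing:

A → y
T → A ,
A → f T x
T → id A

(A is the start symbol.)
Augment with A' → A and build the canonical LR(0) collection (I0 = CLOSURE({[A' → . A]}), then GOTO on every symbol after a dot until no new states appear). It has 10 states:
  I0: { [A → . f T x], [A → . y], [A' → . A] }  — shift
  I1: { [A' → A .] }  — accept
  I2: { [A → . f T x], [A → . y], [A → f . T x], [T → . A ,], [T → . id A] }  — shift
  I3: { [A → y .] }  — reduce
  I4: { [T → A . ,] }  — shift
  I5: { [A → f T . x] }  — shift
  I6: { [A → . f T x], [A → . y], [T → id . A] }  — shift
  I7: { [T → id A .] }  — reduce
  I8: { [A → f T x .] }  — reduce
  I9: { [T → A , .] }  — reduce

No state contains both a complete item and a shift item.

Answer: No shift-reduce conflicts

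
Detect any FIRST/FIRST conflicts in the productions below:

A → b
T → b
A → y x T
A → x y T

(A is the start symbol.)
A FIRST/FIRST conflict occurs when two productions N → α and N → β for the same non-terminal have FIRST(α) ∩ FIRST(β) ≠ ∅ (with ε ∈ FIRST of a nullable right-hand side, so two nullable alternatives also conflict).

Productions for A:
  A → b: FIRST = { 'b' }
  A → y x T: FIRST = { 'y' }
  A → x y T: FIRST = { 'x' }
T has only one production, so no FIRST/FIRST conflict is possible there.

All alternatives of each non-terminal have pairwise disjoint FIRST sets.

Answer: No FIRST/FIRST conflicts.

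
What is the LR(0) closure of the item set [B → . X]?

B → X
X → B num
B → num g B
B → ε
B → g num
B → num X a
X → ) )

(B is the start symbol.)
To compute CLOSURE, for each item [A → α.Bβ] where B is a non-terminal, add [B → .γ] for all productions B → γ; repeat for the newly added items until nothing changes.

Start with: [B → . X]
  [B → . X] has the dot before X: add [X → . B num], [X → . ) )]
  [X → . B num] has the dot before B: add [B → . num g B], [B → .], [B → . g num], [B → . num X a]
No further items can be added.

CLOSURE = { [B → . X], [B → . g num], [B → . num X a], [B → . num g B], [B → .], [X → . ) )], [X → . B num] }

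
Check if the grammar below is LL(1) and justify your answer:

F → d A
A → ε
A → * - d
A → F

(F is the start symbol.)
A grammar is LL(1) if for each non-terminal N with multiple productions, the predict sets of those productions are pairwise disjoint, where PREDICT(N → α) = (FIRST(α) \ {ε}) ∪ (FOLLOW(N) if α ⇒* ε).

Relevant sets:
  FIRST(F) = { 'd' }
  FOLLOW(A) = { $ }

For A:
  PREDICT(A → ε) = { $ }
  PREDICT(A → '*' '-' d) = { '*' }
  PREDICT(A → F) = { 'd' }
F has a single production, so nothing to check there.

All predict sets are disjoint. The grammar IS LL(1).

Answer: Yes, the grammar is LL(1).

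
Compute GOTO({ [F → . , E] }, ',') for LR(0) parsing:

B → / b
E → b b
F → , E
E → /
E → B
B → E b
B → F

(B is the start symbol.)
GOTO(I, ',') = CLOSURE({ [A → αX.β] : [A → α.Xβ] ∈ I, X = ',' })

Items with dot before ',', with the dot advanced:
  [F → . , E] → [F → , . E]
Closure of the advanced items:
  [F → , . E] has the dot before E: add [E → . b b], [E → . /], [E → . B]
  [E → . B] has the dot before B: add [B → . / b], [B → . E b], [B → . F]
  [B → . F] has the dot before F: add [F → . , E]

GOTO = { [B → . / b], [B → . E b], [B → . F], [E → . /], [E → . B], [E → . b b], [F → , . E], [F → . , E] }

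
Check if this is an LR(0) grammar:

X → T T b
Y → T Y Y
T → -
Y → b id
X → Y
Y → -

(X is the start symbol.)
No. Reduce-reduce conflict: [T → - .] and [Y → - .]

Augment with X' → X and build the canonical LR(0) collection (I0 = CLOSURE({[X' → . X]}), then GOTO on every symbol after a dot until no new states appear). It has 12 states:
  I0: { [T → . -], [X → . T T b], [X → . Y], [X' → . X], [Y → . -], [Y → . T Y Y], [Y → . b id] }  — shift
  I1: { [T → - .], [Y → - .] }  — 2 reduces
  I2: { [T → . -], [X → T . T b], [Y → . -], [Y → . T Y Y], [Y → . b id], [Y → T . Y Y] }  — shift
  I3: { [X' → X .] }  — accept
  I4: { [X → Y .] }  — reduce
  I5: { [Y → b . id] }  — shift
  I6: { [Y → b id .] }  — reduce
  I7: { [T → . -], [X → T T . b], [Y → . -], [Y → . T Y Y], [Y → . b id], [Y → T . Y Y] }  — shift
  I8: { [T → . -], [Y → . -], [Y → . T Y Y], [Y → . b id], [Y → T Y . Y] }  — shift
  I9: { [T → . -], [Y → . -], [Y → . T Y Y], [Y → . b id], [Y → T . Y Y] }  — shift
  I10: { [Y → T Y Y .] }  — reduce
  I11: { [X → T T b .], [Y → b . id] }  — shift, reduce

Conflict in state I1:
  Reduce-reduce conflict: [T → - .] and [Y → - .]
So the grammar is NOT LR(0).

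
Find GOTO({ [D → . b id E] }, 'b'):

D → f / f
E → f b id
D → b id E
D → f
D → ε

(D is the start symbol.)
GOTO(I, 'b') = CLOSURE({ [A → αX.β] : [A → α.Xβ] ∈ I, X = 'b' })

Items with dot before 'b', with the dot advanced:
  [D → . b id E] → [D → b . id E]
Closure adds nothing (no advanced item has the dot before a non-terminal).

GOTO = { [D → b . id E] }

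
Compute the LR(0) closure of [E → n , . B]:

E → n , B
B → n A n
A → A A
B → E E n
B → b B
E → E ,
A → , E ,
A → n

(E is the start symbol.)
{ [B → . E E n], [B → . b B], [B → . n A n], [E → . E ,], [E → . n , B], [E → n , . B] }

Start with: [E → n , . B]
  [E → n , . B] has the dot before B: add [B → . n A n], [B → . E E n], [B → . b B]
  [B → . E E n] has the dot before E: add [E → . n , B], [E → . E ,]
No further items can be added.

CLOSURE = { [B → . E E n], [B → . b B], [B → . n A n], [E → . E ,], [E → . n , B], [E → n , . B] }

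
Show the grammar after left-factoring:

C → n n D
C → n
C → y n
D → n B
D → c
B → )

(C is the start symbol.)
Left-factoring transforms A → αβ₁ | αβ₂ into A → αA' and A' → β₁ | β₂
(α is the longest common prefix among the alternatives). Repeat until
no nonterminal has two alternatives with a common prefix.

Round 1: C has alternatives sharing prefix 'n'. Introduce C': C → n C'
  Add: C' → n D
  Add: C' → ε

No remaining common prefixes — done.

Resulting grammar:
C → n C'
C' → n D
C' → ε
C → y n
D → n B
D → c
B → )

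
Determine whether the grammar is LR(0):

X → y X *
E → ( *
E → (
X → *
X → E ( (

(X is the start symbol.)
Augment with X' → X and build the canonical LR(0) collection (I0 = CLOSURE({[X' → . X]}), then GOTO on every symbol after a dot until no new states appear). It has 11 states:
  I0: { [E → . ( *], [E → . (], [X → . *], [X → . E ( (], [X → . y X *], [X' → . X] }  — shift
  I1: { [E → ( . *], [E → ( .] }  — shift, reduce
  I2: { [X → * .] }  — reduce
  I3: { [X → E . ( (] }  — shift
  I4: { [X' → X .] }  — accept
  I5: { [E → . ( *], [E → . (], [X → . *], [X → . E ( (], [X → . y X *], [X → y . X *] }  — shift
  I6: { [X → y X . *] }  — shift
  I7: { [X → y X * .] }  — reduce
  I8: { [X → E ( . (] }  — shift
  I9: { [X → E ( ( .] }  — reduce
  I10: { [E → ( * .] }  — reduce

Conflict in state I1:
  Shift-reduce conflict between [E → ( .] and [E → ( . *]
So the grammar is NOT LR(0).

Answer: No. Shift-reduce conflict between [E → ( .] and [E → ( . *]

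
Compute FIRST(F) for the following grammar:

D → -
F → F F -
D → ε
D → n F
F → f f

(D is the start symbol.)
From F → F F -:
  - F is the symbol being defined: contributes nothing new
    F is not nullable, so stop
From F → f f:
  - f is a terminal: add 'f' and stop

Collecting: FIRST(F) = { 'f' }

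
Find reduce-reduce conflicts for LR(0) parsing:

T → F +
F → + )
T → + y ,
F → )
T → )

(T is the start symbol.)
Yes — I1: [F → ) .] vs [T → ) .]

A reduce-reduce conflict occurs when an LR(0) state has two complete items [A → α .] and [B → β .] — both call for a reduction, and with no lookahead the parser cannot choose between them.

Augment with T' → T and build the canonical LR(0) collection (I0 = CLOSURE({[T' → . T]}), then GOTO on every symbol after a dot until no new states appear). It has 9 states:
  I0: { [F → . )], [F → . + )], [T → . )], [T → . + y ,], [T → . F +], [T' → . T] }  — shift
  I1: { [F → ) .], [T → ) .] }  — 2 reduces
  I2: { [F → + . )], [T → + . y ,] }  — shift
  I3: { [T → F . +] }  — shift
  I4: { [T' → T .] }  — accept
  I5: { [T → F + .] }  — reduce
  I6: { [F → + ) .] }  — reduce
  I7: { [T → + y . ,] }  — shift
  I8: { [T → + y , .] }  — reduce

I1 contains complete items [F → ) .], [T → ) .] — reduce-reduce conflict.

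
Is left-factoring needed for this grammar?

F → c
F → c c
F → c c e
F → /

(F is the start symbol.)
Left-factoring is needed when two productions for the same non-terminal
share a common prefix on the right-hand side.

Productions for F:
  F → c
  F → c c
  F → c c e
  F → /

Found common prefix 'c' in productions for F

Answer: Yes, F has productions with common prefix 'c'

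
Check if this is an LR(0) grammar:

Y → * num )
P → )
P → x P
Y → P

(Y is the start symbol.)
A grammar is LR(0) if no state in the canonical LR(0) collection has:
  - both a shift item (dot before a terminal) and a complete item (shift-reduce conflict), or
  - two or more complete items (reduce-reduce conflict; the accept item [Y' → Y .] counts as a complete item here).

Augment with Y' → Y and build the canonical LR(0) collection (I0 = CLOSURE({[Y' → . Y]}), then GOTO on every symbol after a dot until no new states appear). It has 9 states:
  I0: { [P → . )], [P → . x P], [Y → . * num )], [Y → . P], [Y' → . Y] }  — shift
  I1: { [P → ) .] }  — reduce
  I2: { [Y → * . num )] }  — shift
  I3: { [Y → P .] }  — reduce
  I4: { [Y' → Y .] }  — accept
  I5: { [P → . )], [P → . x P], [P → x . P] }  — shift
  I6: { [P → x P .] }  — reduce
  I7: { [Y → * num . )] }  — shift
  I8: { [Y → * num ) .] }  — reduce

Every state is either a pure shift/goto state or contains exactly one complete item and nothing to shift — no conflicts. The grammar is LR(0).

Answer: Yes, the grammar is LR(0)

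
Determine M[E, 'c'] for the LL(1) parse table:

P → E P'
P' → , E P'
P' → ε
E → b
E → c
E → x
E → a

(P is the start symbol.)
To find M[E, 'c'], we find productions for E where 'c' is in the predict set (PREDICT(N → α) = (FIRST(α) \ {ε}) ∪ (FOLLOW(N) if α ⇒* ε)).

E → b: PREDICT = { 'b' }
E → c: PREDICT = { 'c' }
  'c' is in predict set, so this production goes in M[E, 'c']
E → x: PREDICT = { 'x' }
E → a: PREDICT = { 'a' }

M[E, 'c'] = E → c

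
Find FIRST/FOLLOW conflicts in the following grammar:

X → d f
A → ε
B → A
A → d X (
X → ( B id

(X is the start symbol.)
A FIRST/FOLLOW conflict occurs when a non-terminal N has a nullable alternative N → β (β ⇒* ε) and another alternative N → α with FIRST(α) ∩ FOLLOW(N) ≠ ∅: on such a lookahead the parser cannot decide between expanding α and letting N vanish via β.

Nullable non-terminals: A, B.

A: nullable alternative(s) A → ε; FOLLOW(A) = { 'id' }
  A → ε: FIRST \ {ε} = { } — this is the only nullable alternative, skip
  A → d X (: FIRST \ {ε} = { 'd' } — disjoint from FOLLOW(A)
B has a nullable alternative but only one production, so nothing to check.

X has no nullable alternative, so no FIRST/FOLLOW check is needed there.

No FIRST/FOLLOW conflicts found.

Answer: No FIRST/FOLLOW conflicts.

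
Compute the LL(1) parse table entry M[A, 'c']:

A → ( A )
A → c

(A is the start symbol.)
A → c

To find M[A, 'c'], we find productions for A where 'c' is in the predict set (PREDICT(N → α) = (FIRST(α) \ {ε}) ∪ (FOLLOW(N) if α ⇒* ε)).

A → ( A ): PREDICT = { '(' }
A → c: PREDICT = { 'c' }
  'c' is in predict set, so this production goes in M[A, 'c']

M[A, 'c'] = A → c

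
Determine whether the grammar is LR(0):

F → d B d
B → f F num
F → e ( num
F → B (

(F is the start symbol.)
Yes, the grammar is LR(0)

Augment with F' → F and build the canonical LR(0) collection (I0 = CLOSURE({[F' → . F]}), then GOTO on every symbol after a dot until no new states appear). It has 13 states:
  I0: { [B → . f F num], [F → . B (], [F → . d B d], [F → . e ( num], [F' → . F] }  — shift
  I1: { [F → B . (] }  — shift
  I2: { [F' → F .] }  — accept
  I3: { [B → . f F num], [F → d . B d] }  — shift
  I4: { [F → e . ( num] }  — shift
  I5: { [B → . f F num], [B → f . F num], [F → . B (], [F → . d B d], [F → . e ( num] }  — shift
  I6: { [B → f F . num] }  — shift
  I7: { [B → f F num .] }  — reduce
  I8: { [F → e ( . num] }  — shift
  I9: { [F → e ( num .] }  — reduce
  I10: { [F → d B . d] }  — shift
  I11: { [F → d B d .] }  — reduce
  I12: { [F → B ( .] }  — reduce

Every state is either a pure shift/goto state or contains exactly one complete item and nothing to shift — no conflicts. The grammar is LR(0).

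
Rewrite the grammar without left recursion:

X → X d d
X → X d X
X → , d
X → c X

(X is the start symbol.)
X → , d X'
X → c X X'
X' → d d X'
X' → d X X'
X' → ε

X is directly left-recursive. The standard transformation for
  A → A α₁ | ... | A α_m | β₁ | ... | β_n
is
  A  → β₁ A' | ... | β_n A'
  A' → α₁ A' | ... | α_m A' | ε

X → , d becomes X → , d X'
X → c X becomes X → c X X'
X → X d d becomes X' → d d X'
X → X d X becomes X' → d X X'
Add X' → ε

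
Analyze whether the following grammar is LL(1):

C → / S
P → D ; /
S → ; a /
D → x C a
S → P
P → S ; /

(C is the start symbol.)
A grammar is LL(1) if for each non-terminal N with multiple productions, the predict sets of those productions are pairwise disjoint, where PREDICT(N → α) = (FIRST(α) \ {ε}) ∪ (FOLLOW(N) if α ⇒* ε).

Relevant sets:
  FIRST(D) = { 'x' }
  FIRST(S) = { ';', 'x' }
  FIRST(P) = { ';', 'x' }

For P:
  PREDICT(P → D ';' '/') = { 'x' }
  PREDICT(P → S ';' '/') = { ';', 'x' }
For S:
  PREDICT(S → ';' a '/') = { ';' }
  PREDICT(S → P) = { ';', 'x' }
C, D have a single production, so nothing to check there.

Conflict found: Predict set conflict for P: { 'x' }
The grammar is NOT LL(1).

Answer: No. Predict set conflict for P: { 'x' }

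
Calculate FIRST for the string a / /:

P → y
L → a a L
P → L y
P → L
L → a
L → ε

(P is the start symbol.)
{ 'a' }

To compute FIRST(a / /), process the symbols left to right:
Symbol a is a terminal. Add 'a' and stop.
FIRST(a / /) = { 'a' }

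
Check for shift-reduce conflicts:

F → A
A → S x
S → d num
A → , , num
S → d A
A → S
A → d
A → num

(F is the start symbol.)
Yes — I4: [A → S .] vs [A → S . x]; I5: [A → d .] vs [A → . , , num]

A shift-reduce conflict occurs when an LR(0) state has both:
  - a complete (reduce) item [A → α .] (dot at the end), and
  - a shift item [B → β . c γ] (dot before a terminal).

Augment with F' → F and build the canonical LR(0) collection (I0 = CLOSURE({[F' → . F]}), then GOTO on every symbol after a dot until no new states appear). It has 12 states:
  I0: { [A → . , , num], [A → . S x], [A → . S], [A → . d], [A → . num], [F → . A], [F' → . F], [S → . d A], [S → . d num] }  — shift
  I1: { [A → , . , num] }  — shift
  I2: { [F → A .] }  — reduce
  I3: { [F' → F .] }  — accept
  I4: { [A → S . x], [A → S .] }  — shift, reduce
  I5: { [A → . , , num], [A → . S x], [A → . S], [A → . d], [A → . num], [A → d .], [S → . d A], [S → . d num], [S → d . A], [S → d . num] }  — shift, reduce
  I6: { [A → num .] }  — reduce
  I7: { [S → d A .] }  — reduce
  I8: { [A → num .], [S → d num .] }  — 2 reduces
  I9: { [A → S x .] }  — reduce
  I10: { [A → , , . num] }  — shift
  I11: { [A → , , num .] }  — reduce

I4 contains reduce item [A → S .] and shift item [A → S . x] — shift-reduce conflict.
I5 contains reduce item [A → d .] and shift items [A → . , , num], [A → . d], [A → . num], [S → . d A], [S → . d num], [S → d . num] — shift-reduce conflict.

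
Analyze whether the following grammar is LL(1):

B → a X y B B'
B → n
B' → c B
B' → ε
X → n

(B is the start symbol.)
No. Predict set conflict for B': { 'c' }

A grammar is LL(1) if for each non-terminal N with multiple productions, the predict sets of those productions are pairwise disjoint, where PREDICT(N → α) = (FIRST(α) \ {ε}) ∪ (FOLLOW(N) if α ⇒* ε).

Relevant sets:
  FOLLOW(B') = { $, 'c' }

For B:
  PREDICT(B → a X y B B') = { 'a' }
  PREDICT(B → n) = { 'n' }
For B':
  PREDICT(B' → c B) = { 'c' }
  PREDICT(B' → ε) = { $, 'c' }
X has a single production, so nothing to check there.

Conflict found: Predict set conflict for B': { 'c' }
The grammar is NOT LL(1).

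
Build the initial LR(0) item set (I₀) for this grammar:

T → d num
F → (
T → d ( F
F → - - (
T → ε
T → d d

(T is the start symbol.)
{ [T → . d ( F], [T → . d d], [T → . d num], [T → .], [T' → . T] }

First, augment the grammar with T' → T
I₀ = CLOSURE({ [T' → . T] }):
  [T' → . T] has the dot before T: add [T → . d num], [T → . d ( F], [T → .], [T → . d d]
No further items can be added.

I₀ = { [T → . d ( F], [T → . d d], [T → . d num], [T → .], [T' → . T] }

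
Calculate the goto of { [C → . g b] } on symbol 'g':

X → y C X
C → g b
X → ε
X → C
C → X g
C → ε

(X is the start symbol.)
{ [C → g . b] }

GOTO(I, 'g') = CLOSURE({ [A → αX.β] : [A → α.Xβ] ∈ I, X = 'g' })

Items with dot before 'g', with the dot advanced:
  [C → . g b] → [C → g . b]
Closure adds nothing (no advanced item has the dot before a non-terminal).

GOTO = { [C → g . b] }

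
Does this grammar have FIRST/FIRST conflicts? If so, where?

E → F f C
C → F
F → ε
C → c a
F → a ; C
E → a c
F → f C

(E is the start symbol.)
A FIRST/FIRST conflict occurs when two productions N → α and N → β for the same non-terminal have FIRST(α) ∩ FIRST(β) ≠ ∅ (with ε ∈ FIRST of a nullable right-hand side, so two nullable alternatives also conflict).

FIRST sets of the non-terminals at (or reachable through a nullable prefix from) the front of some alternative:
  FIRST(F) = { 'a', 'f', ε }

Productions for E:
  E → F f C: FIRST = { 'a', 'f' }
  E → a c: FIRST = { 'a' }
Productions for C:
  C → F: FIRST = { 'a', 'f', ε }
  C → c a: FIRST = { 'c' }
Productions for F:
  F → ε: FIRST = { ε }
  F → a ; C: FIRST = { 'a' }
  F → f C: FIRST = { 'f' }

Conflict for E: E → F f C and E → a c
  Overlap: { 'a' }

Answer: Yes. E → F f C / E → a c on { 'a' }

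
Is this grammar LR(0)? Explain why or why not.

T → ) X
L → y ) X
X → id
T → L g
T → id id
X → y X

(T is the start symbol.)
Yes, the grammar is LR(0)

Augment with T' → T and build the canonical LR(0) collection (I0 = CLOSURE({[T' → . T]}), then GOTO on every symbol after a dot until no new states appear). It has 14 states:
  I0: { [L → . y ) X], [T → . ) X], [T → . L g], [T → . id id], [T' → . T] }  — shift
  I1: { [T → ) . X], [X → . id], [X → . y X] }  — shift
  I2: { [T → L . g] }  — shift
  I3: { [T' → T .] }  — accept
  I4: { [T → id . id] }  — shift
  I5: { [L → y . ) X] }  — shift
  I6: { [L → y ) . X], [X → . id], [X → . y X] }  — shift
  I7: { [L → y ) X .] }  — reduce
  I8: { [X → id .] }  — reduce
  I9: { [X → . id], [X → . y X], [X → y . X] }  — shift
  I10: { [X → y X .] }  — reduce
  I11: { [T → id id .] }  — reduce
  I12: { [T → L g .] }  — reduce
  I13: { [T → ) X .] }  — reduce

Every state is either a pure shift/goto state or contains exactly one complete item and nothing to shift — no conflicts. The grammar is LR(0).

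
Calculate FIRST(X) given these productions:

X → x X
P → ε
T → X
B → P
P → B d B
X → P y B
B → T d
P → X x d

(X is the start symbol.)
FIRST sets of the other non-terminals involved (by the same procedure, iterated to a fixed point):
  FIRST(P) = { 'd', 'x', 'y', ε }

From X → x X:
  - x is a terminal: add 'x' and stop
From X → P y B:
  - P is a non-terminal: add FIRST(P) \ {ε} = { 'd', 'x', 'y' }
    P is nullable, so continue to the next symbol
  - y is a terminal: add 'y' and stop

Collecting: FIRST(X) = { 'd', 'x', 'y' }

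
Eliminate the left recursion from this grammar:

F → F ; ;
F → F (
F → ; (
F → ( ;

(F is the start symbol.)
F → ; ( F'
F → ( ; F'
F' → ; ; F'
F' → ( F'
F' → ε

F is directly left-recursive. The standard transformation for
  A → A α₁ | ... | A α_m | β₁ | ... | β_n
is
  A  → β₁ A' | ... | β_n A'
  A' → α₁ A' | ... | α_m A' | ε

F → ; ( becomes F → ; ( F'
F → ( ; becomes F → ( ; F'
F → F ; ; becomes F' → ; ; F'
F → F ( becomes F' → ( F'
Add F' → ε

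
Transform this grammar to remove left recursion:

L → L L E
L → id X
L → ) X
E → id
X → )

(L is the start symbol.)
L is directly left-recursive. The standard transformation for
  A → A α₁ | ... | A α_m | β₁ | ... | β_n
is
  A  → β₁ A' | ... | β_n A'
  A' → α₁ A' | ... | α_m A' | ε

L → id X becomes L → id X L'
L → ) X becomes L → ) X L'
L → L L E becomes L' → L E L'
Add L' → ε

Productions for other non-terminals are unchanged:
  E → id
  X → )

Resulting grammar:
L → id X L'
L → ) X L'
L' → L E L'
L' → ε
E → id
X → )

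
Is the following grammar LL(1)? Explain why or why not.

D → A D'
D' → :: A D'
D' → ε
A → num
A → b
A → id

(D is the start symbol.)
Yes, the grammar is LL(1).

Relevant sets:
  FOLLOW(D') = { $ }

For D':
  PREDICT(D' → :: A D') = { '::' }
  PREDICT(D' → ε) = { $ }
For A:
  PREDICT(A → num) = { 'num' }
  PREDICT(A → b) = { 'b' }
  PREDICT(A → id) = { 'id' }
D has a single production, so nothing to check there.

All predict sets are disjoint. The grammar IS LL(1).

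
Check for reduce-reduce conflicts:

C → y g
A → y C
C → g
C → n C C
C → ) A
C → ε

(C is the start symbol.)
No reduce-reduce conflicts

Augment with C' → C and build the canonical LR(0) collection (I0 = CLOSURE({[C' → . C]}), then GOTO on every symbol after a dot until no new states appear). It has 12 states:
  I0: { [C → . ) A], [C → . g], [C → . n C C], [C → . y g], [C → .], [C' → . C] }  — shift, reduce
  I1: { [A → . y C], [C → ) . A] }  — shift
  I2: { [C' → C .] }  — accept
  I3: { [C → g .] }  — reduce
  I4: { [C → . ) A], [C → . g], [C → . n C C], [C → . y g], [C → .], [C → n . C C] }  — shift, reduce
  I5: { [C → y . g] }  — shift
  I6: { [C → y g .] }  — reduce
  I7: { [C → . ) A], [C → . g], [C → . n C C], [C → . y g], [C → .], [C → n C . C] }  — shift, reduce
  I8: { [C → n C C .] }  — reduce
  I9: { [C → ) A .] }  — reduce
  I10: { [A → y . C], [C → . ) A], [C → . g], [C → . n C C], [C → . y g], [C → .] }  — shift, reduce
  I11: { [A → y C .] }  — reduce

No state contains more than one complete item.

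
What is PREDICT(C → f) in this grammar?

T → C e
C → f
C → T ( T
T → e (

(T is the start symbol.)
PREDICT(C → f) = (FIRST(RHS) \ {ε}) ∪ (FOLLOW(C) if ε ∈ FIRST(RHS), i.e. RHS ⇒* ε)
FIRST(f) = { 'f' }
ε ∉ FIRST(f), so FOLLOW(C) is not added.
PREDICT(C → f) = { 'f' }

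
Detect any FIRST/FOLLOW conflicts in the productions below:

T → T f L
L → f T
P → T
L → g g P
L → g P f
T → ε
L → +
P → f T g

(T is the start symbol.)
A FIRST/FOLLOW conflict occurs when a non-terminal N has a nullable alternative N → β (β ⇒* ε) and another alternative N → α with FIRST(α) ∩ FOLLOW(N) ≠ ∅: on such a lookahead the parser cannot decide between expanding α and letting N vanish via β.

Nullable non-terminals: P, T.
FIRST sets used below: FIRST(T) = { 'f', ε }

P: nullable alternative(s) P → T; FOLLOW(P) = { $, 'f', 'g' }
  P → T: FIRST \ {ε} = { 'f' } — this is the only nullable alternative, skip
  P → f T g: FIRST \ {ε} = { 'f' } — overlaps FOLLOW(P) on { 'f' }: CONFLICT

T: nullable alternative(s) T → ε; FOLLOW(T) = { $, 'f', 'g' }
  T → T f L: FIRST \ {ε} = { 'f' } — overlaps FOLLOW(T) on { 'f' }: CONFLICT
  T → ε: FIRST \ {ε} = { } — this is the only nullable alternative, skip

L has no nullable alternative, so no FIRST/FOLLOW check is needed there.

So the grammar has 2 FIRST/FOLLOW conflicts (marked CONFLICT above).

Answer: Yes. T → T f L with FOLLOW(T) on { 'f' }; P → f T g with FOLLOW(P) on { 'f' }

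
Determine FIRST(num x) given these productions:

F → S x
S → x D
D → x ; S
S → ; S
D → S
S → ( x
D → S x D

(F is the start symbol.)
{ 'num' }

To compute FIRST(num x), process the symbols left to right:
Symbol num is a terminal. Add 'num' and stop.
FIRST(num x) = { 'num' }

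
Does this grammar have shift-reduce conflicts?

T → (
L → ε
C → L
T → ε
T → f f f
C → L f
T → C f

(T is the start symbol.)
A shift-reduce conflict occurs when an LR(0) state has both:
  - a complete (reduce) item [A → α .] (dot at the end), and
  - a shift item [B → β . c γ] (dot before a terminal).

Augment with T' → T and build the canonical LR(0) collection (I0 = CLOSURE({[T' → . T]}), then GOTO on every symbol after a dot until no new states appear). It has 10 states:
  I0: { [C → . L f], [C → . L], [L → .], [T → . (], [T → . C f], [T → . f f f], [T → .], [T' → . T] }  — shift, 2 reduces
  I1: { [T → ( .] }  — reduce
  I2: { [T → C . f] }  — shift
  I3: { [C → L . f], [C → L .] }  — shift, reduce
  I4: { [T' → T .] }  — accept
  I5: { [T → f . f f] }  — shift
  I6: { [T → f f . f] }  — shift
  I7: { [T → f f f .] }  — reduce
  I8: { [C → L f .] }  — reduce
  I9: { [T → C f .] }  — reduce

I0 contains reduce items [L → .], [T → .] and shift items [T → . (], [T → . f f f] — shift-reduce conflict.
I3 contains reduce item [C → L .] and shift item [C → L . f] — shift-reduce conflict.

Answer: Yes — I0: [L → .] vs [T → . (]; I3: [C → L .] vs [C → L . f]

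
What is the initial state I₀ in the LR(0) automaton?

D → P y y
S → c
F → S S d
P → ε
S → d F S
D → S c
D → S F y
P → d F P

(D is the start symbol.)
First, augment the grammar with D' → D
I₀ = CLOSURE({ [D' → . D] }):
  [D' → . D] has the dot before D: add [D → . P y y], [D → . S c], [D → . S F y]
  [D → . P y y] has the dot before P: add [P → .], [P → . d F P]
  [D → . S c] has the dot before S: add [S → . c], [S → . d F S]
No further items can be added.

I₀ = { [D → . P y y], [D → . S F y], [D → . S c], [D' → . D], [P → . d F P], [P → .], [S → . c], [S → . d F S] }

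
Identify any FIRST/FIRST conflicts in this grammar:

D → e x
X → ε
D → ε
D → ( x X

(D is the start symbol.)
No FIRST/FIRST conflicts.

A FIRST/FIRST conflict occurs when two productions N → α and N → β for the same non-terminal have FIRST(α) ∩ FIRST(β) ≠ ∅ (with ε ∈ FIRST of a nullable right-hand side, so two nullable alternatives also conflict).

Productions for D:
  D → e x: FIRST = { 'e' }
  D → ε: FIRST = { ε }
  D → ( x X: FIRST = { '(' }
X has only one production, so no FIRST/FIRST conflict is possible there.

All alternatives of each non-terminal have pairwise disjoint FIRST sets.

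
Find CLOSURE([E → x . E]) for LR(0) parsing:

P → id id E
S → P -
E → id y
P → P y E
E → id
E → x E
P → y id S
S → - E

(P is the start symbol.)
{ [E → . id y], [E → . id], [E → . x E], [E → x . E] }

To compute CLOSURE, for each item [A → α.Bβ] where B is a non-terminal, add [B → .γ] for all productions B → γ; repeat for the newly added items until nothing changes.

Start with: [E → x . E]
  [E → x . E] has the dot before E: add [E → . id y], [E → . id], [E → . x E]
No further items can be added.

CLOSURE = { [E → . id y], [E → . id], [E → . x E], [E → x . E] }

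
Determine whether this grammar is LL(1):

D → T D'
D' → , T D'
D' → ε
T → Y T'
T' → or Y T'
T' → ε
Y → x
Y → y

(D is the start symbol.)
Yes, the grammar is LL(1).

A grammar is LL(1) if for each non-terminal N with multiple productions, the predict sets of those productions are pairwise disjoint, where PREDICT(N → α) = (FIRST(α) \ {ε}) ∪ (FOLLOW(N) if α ⇒* ε).

Relevant sets:
  FOLLOW(D') = { $ }
  FOLLOW(T') = { $, ',' }

For D':
  PREDICT(D' → ',' T D') = { ',' }
  PREDICT(D' → ε) = { $ }
For T':
  PREDICT(T' → or Y T') = { 'or' }
  PREDICT(T' → ε) = { $, ',' }
For Y:
  PREDICT(Y → x) = { 'x' }
  PREDICT(Y → y) = { 'y' }
D, T have a single production, so nothing to check there.

All predict sets are disjoint. The grammar IS LL(1).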